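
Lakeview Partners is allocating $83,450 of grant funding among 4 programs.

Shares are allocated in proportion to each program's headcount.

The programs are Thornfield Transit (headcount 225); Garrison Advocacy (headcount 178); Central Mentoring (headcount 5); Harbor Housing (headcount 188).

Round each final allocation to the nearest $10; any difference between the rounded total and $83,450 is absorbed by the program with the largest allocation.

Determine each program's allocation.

Thornfield Transit: $31,510 · Garrison Advocacy: $24,920 · Central Mentoring: $700 · Harbor Housing: $26,320

Sum of headcount: 596.
Raw shares: Thornfield Transit 225/596 × $83,450 = 31,503.78; Garrison Advocacy 178/596 × $83,450 = 24,922.99; Central Mentoring 5/596 × $83,450 = 700.08; Harbor Housing 188/596 × $83,450 = 26,323.15.
At nearest $10: Thornfield Transit $31,500; Garrison Advocacy $24,920; Central Mentoring $700; Harbor Housing $26,320. Sum = $83,440.
Difference $83,450 − $83,440 = +$10 applied to largest allocation (Thornfield Transit): Thornfield Transit becomes $31,510.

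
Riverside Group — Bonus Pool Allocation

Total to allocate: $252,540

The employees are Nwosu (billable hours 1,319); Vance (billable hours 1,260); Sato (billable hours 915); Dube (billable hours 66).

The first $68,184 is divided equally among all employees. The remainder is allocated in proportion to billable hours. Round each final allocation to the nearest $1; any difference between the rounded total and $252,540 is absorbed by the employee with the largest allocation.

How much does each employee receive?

Equal tier: $68,184 ÷ 4 = $17,046 apiece.
Remainder $184,356 by billable hours (total 3,560): Nwosu 68,304.93 → $68,305; Vance 65,249.60 → $65,250; Sato 47,383.63 → $47,384; Dube 3,417.84 → $3,418.
Rounding difference −$1 on remainder applied to Nwosu.
Totals: Nwosu $17,046 + $68,304 = $85,350; Vance $17,046 + $65,250 = $82,296; Sato $17,046 + $47,384 = $64,430; Dube $17,046 + $3,418 = $20,464.

Nwosu: $85,350 | Vance: $82,296 | Sato: $64,430 | Dube: $20,464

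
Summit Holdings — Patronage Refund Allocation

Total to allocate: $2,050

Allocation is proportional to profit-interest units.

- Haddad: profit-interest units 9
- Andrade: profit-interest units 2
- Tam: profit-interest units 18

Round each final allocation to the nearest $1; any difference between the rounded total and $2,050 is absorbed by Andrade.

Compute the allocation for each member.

Profit-interest units total: 29.
Unrounded shares: Haddad 9/29 × $2,050 = 636.21; Andrade 2/29 × $2,050 = 141.38; Tam 18/29 × $2,050 = 1,272.41.
After rounding ($1): Haddad $636; Andrade $141; Tam $1,272. Sum = $2,049.
Difference $2,050 − $2,049 = +$1 applied to Andrade: Andrade becomes $142.

Haddad: $636; Andrade: $142; Tam: $1,272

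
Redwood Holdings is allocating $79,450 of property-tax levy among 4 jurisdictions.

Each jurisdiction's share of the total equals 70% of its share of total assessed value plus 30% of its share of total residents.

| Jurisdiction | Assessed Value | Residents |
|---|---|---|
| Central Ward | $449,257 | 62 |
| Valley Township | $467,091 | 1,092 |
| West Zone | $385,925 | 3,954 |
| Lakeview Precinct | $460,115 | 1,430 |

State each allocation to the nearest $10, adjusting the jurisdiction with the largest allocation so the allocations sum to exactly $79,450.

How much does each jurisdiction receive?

Central Ward: $14,400; Valley Township: $18,720; West Zone: $26,600; Lakeview Precinct: $19,730

Assessed value total 1,762,388; residents total 6,538.
Blended shares (70% assessed value + 30% residents): Central Ward 0.1813; Valley Township 0.2356; West Zone 0.3347; Lakeview Precinct 0.2484.
Unrounded shares: Central Ward 14,403.06; Valley Township 18,720.82; West Zone 26,593.23; Lakeview Precinct 19,732.89.
After rounding ($10): Central Ward $14,400; Valley Township $18,720; West Zone $26,590; Lakeview Precinct $19,730. Sum = $79,440.
Difference $79,450 − $79,440 = +$10 applied to largest allocation (West Zone): West Zone becomes $26,600.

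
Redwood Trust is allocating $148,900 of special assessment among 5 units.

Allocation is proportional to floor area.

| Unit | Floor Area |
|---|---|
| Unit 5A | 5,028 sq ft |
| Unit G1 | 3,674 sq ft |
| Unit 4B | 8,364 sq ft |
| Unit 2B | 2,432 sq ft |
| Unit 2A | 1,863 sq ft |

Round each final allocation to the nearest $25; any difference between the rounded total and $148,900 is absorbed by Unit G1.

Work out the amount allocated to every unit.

Sum of floor area: 21,361.
Pro-rata amounts: Unit 5A 5,028/21,361 × $148,900 = 35,048.42; Unit G1 3,674/21,361 × $148,900 = 25,610.16; Unit 4B 8,364/21,361 × $148,900 = 58,302.50; Unit 2B 2,432/21,361 × $148,900 = 16,952.61; Unit 2A 1,863/21,361 × $148,900 = 12,986.32.
After rounding ($25): Unit 5A $35,050; Unit G1 $25,600; Unit 4B $58,300; Unit 2B $16,950; Unit 2A $12,975. Sum = $148,875.
Difference $148,900 − $148,875 = +$25 applied to Unit G1: Unit G1 becomes $25,625.

Unit 5A: $35,050 | Unit G1: $25,625 | Unit 4B: $58,300 | Unit 2B: $16,950 | Unit 2A: $12,975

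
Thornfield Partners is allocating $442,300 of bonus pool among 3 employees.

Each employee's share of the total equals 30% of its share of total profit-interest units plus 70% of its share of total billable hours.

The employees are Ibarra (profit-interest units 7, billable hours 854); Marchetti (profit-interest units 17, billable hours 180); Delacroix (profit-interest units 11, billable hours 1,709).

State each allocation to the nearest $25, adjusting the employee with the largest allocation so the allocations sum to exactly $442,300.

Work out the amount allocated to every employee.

Ibarra: $122,925 · Marchetti: $84,775 · Delacroix: $234,600

Profit-interest units total 35; billable hours total 2,743.
Composite weights (30% profit-interest units + 70% billable hours): Ibarra 0.2779; Marchetti 0.1916; Delacroix 0.5304.
Proportional shares: Ibarra 122,931.34; Marchetti 84,766.53; Delacroix 234,602.13.
After rounding ($25): Ibarra $122,925; Marchetti $84,775; Delacroix $234,600. Sum = $442,300.
Rounded total matches; no reconciliation needed.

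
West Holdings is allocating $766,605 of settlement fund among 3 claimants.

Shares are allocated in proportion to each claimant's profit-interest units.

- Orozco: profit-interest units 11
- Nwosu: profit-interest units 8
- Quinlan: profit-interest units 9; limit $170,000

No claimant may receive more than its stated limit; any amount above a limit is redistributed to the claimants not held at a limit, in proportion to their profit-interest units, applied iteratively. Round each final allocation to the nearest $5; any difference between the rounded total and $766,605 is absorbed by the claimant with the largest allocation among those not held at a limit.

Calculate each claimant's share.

Total profit-interest units = 28.
Unconstrained shares: Orozco 301,166.25; Nwosu 219,030.00; Quinlan 246,408.75.
Cap binds for Quinlan ($170,000); remaining pool $596,605 reallocated over remaining profit-interest units 19.
Redistributed shares: Orozco 345,402.89 → $345,405; Nwosu 251,202.11 → $251,200.

Orozco: $345,405; Nwosu: $251,200; Quinlan: $170,000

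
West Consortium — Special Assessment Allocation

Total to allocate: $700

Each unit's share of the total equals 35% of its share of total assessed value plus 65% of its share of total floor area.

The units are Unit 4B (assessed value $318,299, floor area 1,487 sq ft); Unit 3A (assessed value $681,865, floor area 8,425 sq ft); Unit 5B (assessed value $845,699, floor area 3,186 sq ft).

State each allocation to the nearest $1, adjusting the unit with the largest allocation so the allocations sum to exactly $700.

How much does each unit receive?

Unit 4B: $94; Unit 3A: $383; Unit 5B: $223

Assessed value total 1,845,863; floor area total 13,098.
Composite weights (35% assessed value + 65% floor area): Unit 4B 0.1341; Unit 3A 0.5474; Unit 5B 0.3185.
Pro-rata amounts: Unit 4B 93.90; Unit 3A 383.17; Unit 5B 222.92.
Rounded to nearest $1: Unit 4B $94; Unit 3A $383; Unit 5B $223. Sum = $700.
Sum already equals the total — no adjustment.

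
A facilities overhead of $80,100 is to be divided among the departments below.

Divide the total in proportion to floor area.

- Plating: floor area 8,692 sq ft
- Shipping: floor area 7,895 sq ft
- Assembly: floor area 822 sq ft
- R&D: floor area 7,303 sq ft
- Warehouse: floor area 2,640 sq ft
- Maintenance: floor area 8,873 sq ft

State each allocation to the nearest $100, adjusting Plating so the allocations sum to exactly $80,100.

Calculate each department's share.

Plating: $19,300 · Shipping: $17,500 · Assembly: $1,800 · R&D: $16,100 · Warehouse: $5,800 · Maintenance: $19,600

Combined floor area = 36,225.
Raw shares: Plating 8,692/36,225 × $80,100 = 19,219.58; Shipping 7,895/36,225 × $80,100 = 17,457.27; Assembly 822/36,225 × $80,100 = 1,817.59; R&D 7,303/36,225 × $80,100 = 16,148.25; Warehouse 2,640/36,225 × $80,100 = 5,837.52; Maintenance 8,873/36,225 × $80,100 = 19,619.80.
Rounded to nearest $100: Plating $19,200; Shipping $17,500; Assembly $1,800; R&D $16,100; Warehouse $5,800; Maintenance $19,600. Sum = $80,000.
Difference $80,100 − $80,000 = +$100 applied to Plating: Plating becomes $19,300.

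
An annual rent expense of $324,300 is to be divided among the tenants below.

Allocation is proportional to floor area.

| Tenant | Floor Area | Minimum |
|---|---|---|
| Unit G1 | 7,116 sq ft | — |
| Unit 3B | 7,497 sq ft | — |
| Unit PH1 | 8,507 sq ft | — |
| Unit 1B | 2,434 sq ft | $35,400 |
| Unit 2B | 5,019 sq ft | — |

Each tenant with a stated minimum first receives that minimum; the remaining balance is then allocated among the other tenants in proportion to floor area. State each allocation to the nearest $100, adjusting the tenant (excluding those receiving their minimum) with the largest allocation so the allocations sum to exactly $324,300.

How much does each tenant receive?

Fund the minimums — Unit 1B $35,400. Balance $288,900.
Balance split over remaining floor area 28,139: Unit G1 73,059.18 → $73,100; Unit 3B 76,970.87 → $77,000; Unit PH1 87,340.43 → $87,300; Unit 2B 51,529.52 → $51,500.

Unit G1: $73,100; Unit 3B: $77,000; Unit PH1: $87,300; Unit 1B: $35,400; Unit 2B: $51,500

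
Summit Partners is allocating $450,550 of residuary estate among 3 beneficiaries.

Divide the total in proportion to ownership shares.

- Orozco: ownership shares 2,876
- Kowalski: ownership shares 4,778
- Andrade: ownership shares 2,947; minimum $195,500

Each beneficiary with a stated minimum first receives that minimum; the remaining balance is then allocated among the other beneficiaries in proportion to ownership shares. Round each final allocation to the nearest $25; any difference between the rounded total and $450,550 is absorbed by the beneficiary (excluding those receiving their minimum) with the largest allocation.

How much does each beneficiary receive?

Guaranteed amounts: Andrade $195,500. Balance $255,050.
Balance split over remaining ownership shares 7,654: Orozco 95,835.35 → $95,825; Kowalski 159,214.65 → $159,225.

Orozco: $95,825 · Kowalski: $159,225 · Andrade: $195,500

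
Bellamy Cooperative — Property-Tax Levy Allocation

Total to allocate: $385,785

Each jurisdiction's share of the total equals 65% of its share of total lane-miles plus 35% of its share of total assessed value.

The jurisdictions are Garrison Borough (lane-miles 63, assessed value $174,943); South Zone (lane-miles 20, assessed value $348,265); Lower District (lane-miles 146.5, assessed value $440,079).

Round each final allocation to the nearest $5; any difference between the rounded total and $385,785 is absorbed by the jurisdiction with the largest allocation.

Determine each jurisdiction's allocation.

Totals — lane-miles 229.5, assessed value 963,287.
Combined weights (65% lane-miles + 35% assessed value): Garrison Borough 0.2420; South Zone 0.1832; Lower District 0.5748.
Pro-rata amounts: Garrison Borough 93,358.05; South Zone 70,669.34; Lower District 221,757.60.
Rounded to nearest $5: Garrison Borough $93,360; South Zone $70,670; Lower District $221,760. Sum = $385,790.
Difference $385,785 − $385,790 = −$5 applied to largest allocation (Lower District): Lower District becomes $221,755.

Garrison Borough: $93,360 · South Zone: $70,670 · Lower District: $221,755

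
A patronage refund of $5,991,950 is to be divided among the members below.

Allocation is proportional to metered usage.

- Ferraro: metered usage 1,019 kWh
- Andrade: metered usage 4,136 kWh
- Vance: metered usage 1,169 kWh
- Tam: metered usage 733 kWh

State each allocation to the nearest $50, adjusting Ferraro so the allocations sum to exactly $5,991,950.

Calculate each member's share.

Metered usage total: 7,057.
Pro-rata amounts: Ferraro 1,019/7,057 × $5,991,950 = 865,211.43; Andrade 4,136/7,057 × $5,991,950 = 3,511,790.45; Vance 1,169/7,057 × $5,991,950 = 992,573.27; Tam 733/7,057 × $5,991,950 = 622,374.85.
After rounding ($50): Ferraro $865,200; Andrade $3,511,800; Vance $992,550; Tam $622,350. Sum = $5,991,900.
Difference $5,991,950 − $5,991,900 = +$50 applied to Ferraro: Ferraro becomes $865,250.

Ferraro: $865,250; Andrade: $3,511,800; Vance: $992,550; Tam: $622,350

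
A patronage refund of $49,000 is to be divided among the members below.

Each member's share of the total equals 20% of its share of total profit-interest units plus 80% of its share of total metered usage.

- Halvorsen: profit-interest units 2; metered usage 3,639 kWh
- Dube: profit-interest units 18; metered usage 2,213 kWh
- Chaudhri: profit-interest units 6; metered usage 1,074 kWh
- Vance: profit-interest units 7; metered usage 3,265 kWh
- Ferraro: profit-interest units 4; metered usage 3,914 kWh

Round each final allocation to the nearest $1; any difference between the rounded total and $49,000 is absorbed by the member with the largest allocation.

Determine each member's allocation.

Totals — profit-interest units 37, metered usage 14,105.
Blended shares (20% profit-interest units + 80% metered usage): Halvorsen 0.2172; Dube 0.2228; Chaudhri 0.0933; Vance 0.2230; Ferraro 0.2436.
Unrounded shares: Halvorsen 10,643.08; Dube 10,917.84; Chaudhri 4,574.00; Vance 10,928.00; Ferraro 11,937.08.
Rounded to nearest $1: Halvorsen $10,643; Dube $10,918; Chaudhri $4,574; Vance $10,928; Ferraro $11,937. Sum = $49,000.
Sum already equals the total — no adjustment.

Halvorsen: $10,643 | Dube: $10,918 | Chaudhri: $4,574 | Vance: $10,928 | Ferraro: $11,937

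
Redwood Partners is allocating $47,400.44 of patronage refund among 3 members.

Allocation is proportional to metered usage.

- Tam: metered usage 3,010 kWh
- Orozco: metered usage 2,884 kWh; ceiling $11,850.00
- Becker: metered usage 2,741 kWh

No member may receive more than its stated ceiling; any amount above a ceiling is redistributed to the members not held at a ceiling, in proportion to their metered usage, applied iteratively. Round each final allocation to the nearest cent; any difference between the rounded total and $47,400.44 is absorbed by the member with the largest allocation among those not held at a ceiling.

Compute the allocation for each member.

Sum of metered usage: 8,635.
Unconstrained shares: Tam 16,522.9096; Orozco 15,831.2529; Becker 15,046.2775.
Cap binds for Orozco ($11,850.00); residual $35,550.44 reallocated over remaining metered usage 5,751.
Remaining shares: Tam 18,606.6466 → $18,606.65; Becker 16,943.7934 → $16,943.79.

Tam: $18,606.65 · Orozco: $11,850.00 · Becker: $16,943.79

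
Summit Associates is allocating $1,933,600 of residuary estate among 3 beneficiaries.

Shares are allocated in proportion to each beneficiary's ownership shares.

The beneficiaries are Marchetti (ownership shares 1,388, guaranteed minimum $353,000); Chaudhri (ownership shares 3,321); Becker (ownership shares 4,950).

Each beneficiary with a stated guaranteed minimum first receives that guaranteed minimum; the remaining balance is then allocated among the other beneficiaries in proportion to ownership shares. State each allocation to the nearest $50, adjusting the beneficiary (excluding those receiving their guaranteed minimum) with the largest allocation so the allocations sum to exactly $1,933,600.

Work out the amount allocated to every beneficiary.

Guaranteed amounts: Marchetti $353,000. Balance $1,580,600.
Balance split over remaining ownership shares 8,271: Chaudhri 634,647.88 → $634,650; Becker 945,952.12 → $945,950.

Marchetti: $353,000 | Chaudhri: $634,650 | Becker: $945,950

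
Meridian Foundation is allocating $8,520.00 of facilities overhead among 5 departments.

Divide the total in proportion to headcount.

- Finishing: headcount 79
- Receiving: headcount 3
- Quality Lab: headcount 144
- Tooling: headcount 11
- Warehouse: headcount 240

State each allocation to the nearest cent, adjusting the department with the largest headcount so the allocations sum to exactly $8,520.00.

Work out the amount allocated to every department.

Total headcount = 79 + 3 + 144 + 11 + 240 = 477.
Proportional shares: Finishing 1,411.0692; Receiving 53.5849; Quality Lab 2,572.0755; Tooling 196.4780; Warehouse 4,286.7925.
Rounded to nearest cent: Finishing $1,411.07; Receiving $53.58; Quality Lab $2,572.08; Tooling $196.48; Warehouse $4,286.79. Sum = $8,520.00.
No rounding difference to absorb.

Finishing: $1,411.07; Receiving: $53.58; Quality Lab: $2,572.08; Tooling: $196.48; Warehouse: $4,286.79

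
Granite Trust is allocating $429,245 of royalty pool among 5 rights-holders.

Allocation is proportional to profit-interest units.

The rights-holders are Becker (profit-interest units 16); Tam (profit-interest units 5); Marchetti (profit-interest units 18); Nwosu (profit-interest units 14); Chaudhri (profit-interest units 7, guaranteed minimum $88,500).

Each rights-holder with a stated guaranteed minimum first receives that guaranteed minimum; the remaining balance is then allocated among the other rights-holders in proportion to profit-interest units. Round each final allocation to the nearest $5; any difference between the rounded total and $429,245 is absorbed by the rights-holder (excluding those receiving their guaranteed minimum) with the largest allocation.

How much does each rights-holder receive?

Becker: $102,865; Tam: $32,145; Marchetti: $115,725; Nwosu: $90,010; Chaudhri: $88,500

Minimums first: Chaudhri $88,500. Residual $340,745.
Residual split over remaining profit-interest units 53: Becker 102,866.42 → $102,865; Tam 32,145.75 → $32,145; Marchetti 115,724.72 → $115,725; Nwosu 90,008.11 → $90,010.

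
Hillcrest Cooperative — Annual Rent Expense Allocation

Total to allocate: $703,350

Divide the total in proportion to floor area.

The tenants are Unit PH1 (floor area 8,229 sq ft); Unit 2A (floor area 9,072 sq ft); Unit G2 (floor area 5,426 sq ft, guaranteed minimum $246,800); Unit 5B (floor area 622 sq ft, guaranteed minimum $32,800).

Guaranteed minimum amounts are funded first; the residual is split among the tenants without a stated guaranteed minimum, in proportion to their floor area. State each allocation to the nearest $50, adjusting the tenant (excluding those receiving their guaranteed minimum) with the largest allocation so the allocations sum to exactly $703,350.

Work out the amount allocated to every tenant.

Fund the minimums — Unit G2 $246,800; Unit 5B $32,800. Residual $423,750.
Residual split over remaining floor area 17,301: Unit PH1 201,551.28 → $201,550; Unit 2A 222,198.72 → $222,200.

Unit PH1: $201,550 · Unit 2A: $222,200 · Unit G2: $246,800 · Unit 5B: $32,800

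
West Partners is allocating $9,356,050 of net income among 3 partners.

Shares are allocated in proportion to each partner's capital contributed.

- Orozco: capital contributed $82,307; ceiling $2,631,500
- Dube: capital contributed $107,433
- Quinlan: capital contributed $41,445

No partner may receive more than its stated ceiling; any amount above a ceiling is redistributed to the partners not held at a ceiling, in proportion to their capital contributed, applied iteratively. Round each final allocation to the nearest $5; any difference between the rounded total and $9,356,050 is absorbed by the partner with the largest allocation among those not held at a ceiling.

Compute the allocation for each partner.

Orozco: $2,631,500 · Dube: $4,852,555 · Quinlan: $1,871,995

Sum of capital contributed: 231,185.
Unconstrained shares: Orozco 3,330,961.82; Dube 4,347,810.28; Quinlan 1,677,277.90.
Cap binds for Orozco ($2,631,500); remaining pool $6,724,550 reallocated over remaining capital contributed 148,878.
Redistributed shares: Dube 4,852,554.31 → $4,852,555; Quinlan 1,871,995.69 → $1,871,995.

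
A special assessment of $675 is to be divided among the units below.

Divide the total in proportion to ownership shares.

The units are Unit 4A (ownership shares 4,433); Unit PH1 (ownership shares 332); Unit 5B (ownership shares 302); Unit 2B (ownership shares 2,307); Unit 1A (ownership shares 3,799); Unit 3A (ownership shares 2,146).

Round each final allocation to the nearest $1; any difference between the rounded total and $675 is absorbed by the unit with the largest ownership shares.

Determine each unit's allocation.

Unit 4A: $224 · Unit PH1: $17 · Unit 5B: $15 · Unit 2B: $117 · Unit 1A: $193 · Unit 3A: $109

Total ownership shares = 13,319.
Pro-rata amounts: Unit 4A 4,433/13,319 × $675 = 224.66; Unit PH1 332/13,319 × $675 = 16.83; Unit 5B 302/13,319 × $675 = 15.31; Unit 2B 2,307/13,319 × $675 = 116.92; Unit 1A 3,799/13,319 × $675 = 192.53; Unit 3A 2,146/13,319 × $675 = 108.76.
After rounding ($1): Unit 4A $225; Unit PH1 $17; Unit 5B $15; Unit 2B $117; Unit 1A $193; Unit 3A $109. Sum = $676.
Difference $675 − $676 = −$1 applied to largest ownership shares (Unit 4A): Unit 4A becomes $224.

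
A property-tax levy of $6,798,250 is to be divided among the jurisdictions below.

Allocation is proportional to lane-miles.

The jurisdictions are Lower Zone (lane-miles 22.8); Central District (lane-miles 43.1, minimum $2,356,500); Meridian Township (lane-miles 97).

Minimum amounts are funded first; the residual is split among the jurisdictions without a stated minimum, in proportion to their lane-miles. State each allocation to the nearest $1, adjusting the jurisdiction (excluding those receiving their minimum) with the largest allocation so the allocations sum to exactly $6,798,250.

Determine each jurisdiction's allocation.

Lower Zone: $845,341 · Central District: $2,356,500 · Meridian Township: $3,596,409

Fund the minimums — Central District $2,356,500. Residual $4,441,750.
Residual split over remaining lane-miles 119.8: Lower Zone 845,341.40 → $845,341; Meridian Township 3,596,408.60 → $3,596,409.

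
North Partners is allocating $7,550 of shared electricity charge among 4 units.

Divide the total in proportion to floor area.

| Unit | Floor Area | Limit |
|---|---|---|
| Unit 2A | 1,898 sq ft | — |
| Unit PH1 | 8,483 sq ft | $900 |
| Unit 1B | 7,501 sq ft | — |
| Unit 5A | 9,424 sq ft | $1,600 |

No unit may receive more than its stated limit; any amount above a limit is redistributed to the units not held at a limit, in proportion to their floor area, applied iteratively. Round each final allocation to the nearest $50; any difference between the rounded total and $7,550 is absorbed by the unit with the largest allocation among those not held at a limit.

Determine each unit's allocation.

Unit 2A: $1,000 · Unit PH1: $900 · Unit 1B: $4,050 · Unit 5A: $1,600

Floor area total: 27,306.
Unconstrained shares: Unit 2A 524.79; Unit PH1 2,345.52; Unit 1B 2,074.00; Unit 5A 2,605.70.
Capped: Unit PH1 ($900), Unit 5A ($1,600); balance $5,050 reallocated over remaining floor area 9,399.
Shares after redistribution: Unit 2A 1,019.78 → $1,000; Unit 1B 4,030.22 → $4,050.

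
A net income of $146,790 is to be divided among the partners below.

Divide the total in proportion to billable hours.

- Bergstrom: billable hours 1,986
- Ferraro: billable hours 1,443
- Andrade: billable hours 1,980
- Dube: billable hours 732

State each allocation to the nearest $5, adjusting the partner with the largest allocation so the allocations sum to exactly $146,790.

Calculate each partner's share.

Sum of billable hours: 6,141.
Proportional shares: Bergstrom 1,986/6,141 × $146,790 = 47,471.90; Ferraro 1,443/6,141 × $146,790 = 34,492.42; Andrade 1,980/6,141 × $146,790 = 47,328.48; Dube 732/6,141 × $146,790 = 17,497.20.
At nearest $5: Bergstrom $47,470; Ferraro $34,490; Andrade $47,330; Dube $17,495. Sum = $146,785.
Difference $146,790 − $146,785 = +$5 applied to largest allocation (Bergstrom): Bergstrom becomes $47,475.

Bergstrom: $47,475; Ferraro: $34,490; Andrade: $47,330; Dube: $17,495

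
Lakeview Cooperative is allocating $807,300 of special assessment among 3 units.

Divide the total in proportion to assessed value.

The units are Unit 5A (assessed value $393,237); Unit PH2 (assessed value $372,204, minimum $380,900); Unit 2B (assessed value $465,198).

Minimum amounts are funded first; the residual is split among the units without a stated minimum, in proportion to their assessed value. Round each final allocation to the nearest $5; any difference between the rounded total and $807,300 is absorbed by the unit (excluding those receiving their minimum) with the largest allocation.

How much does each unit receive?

Unit 5A: $195,330; Unit PH2: $380,900; Unit 2B: $231,070

Guaranteed amounts: Unit PH2 $380,900. Balance $426,400.
Balance split over remaining assessed value 858,435: Unit 5A 195,327.84 → $195,330; Unit 2B 231,072.16 → $231,070.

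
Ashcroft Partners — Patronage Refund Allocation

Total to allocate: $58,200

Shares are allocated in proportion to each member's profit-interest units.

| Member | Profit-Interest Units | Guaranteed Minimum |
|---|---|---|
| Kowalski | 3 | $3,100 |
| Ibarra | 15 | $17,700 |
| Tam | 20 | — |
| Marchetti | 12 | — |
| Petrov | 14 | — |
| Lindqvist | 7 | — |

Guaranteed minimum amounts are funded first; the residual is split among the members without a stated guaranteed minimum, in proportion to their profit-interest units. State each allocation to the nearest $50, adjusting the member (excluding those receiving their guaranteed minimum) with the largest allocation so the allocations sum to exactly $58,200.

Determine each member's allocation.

Guaranteed amounts: Kowalski $3,100; Ibarra $17,700. Balance $37,400.
Balance split over remaining profit-interest units 53: Tam 14,113.21 → $14,100; Marchetti 8,467.92 → $8,450; Petrov 9,879.25 → $9,900; Lindqvist 4,939.62 → $4,950.

Kowalski: $3,100; Ibarra: $17,700; Tam: $14,100; Marchetti: $8,450; Petrov: $9,900; Lindqvist: $4,950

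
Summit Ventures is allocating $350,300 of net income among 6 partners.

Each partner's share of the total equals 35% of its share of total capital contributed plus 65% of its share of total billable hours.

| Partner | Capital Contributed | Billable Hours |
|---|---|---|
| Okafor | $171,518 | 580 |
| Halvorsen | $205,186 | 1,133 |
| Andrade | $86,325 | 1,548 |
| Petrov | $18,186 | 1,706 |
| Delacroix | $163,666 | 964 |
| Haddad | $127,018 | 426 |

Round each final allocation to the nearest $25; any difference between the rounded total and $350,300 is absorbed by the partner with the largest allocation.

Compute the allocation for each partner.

Totals — capital contributed 771,899, billable hours 6,357.
Composite weights (35% capital contributed + 65% billable hours): Okafor 0.1371; Halvorsen 0.2089; Andrade 0.1974; Petrov 0.1827; Delacroix 0.1728; Haddad 0.1012.
Raw shares: Okafor 48,017.59; Halvorsen 73,172.62; Andrade 69,157.74; Petrov 63,994.08; Delacroix 60,524.53; Haddad 35,433.44.
Rounded to nearest $25: Okafor $48,025; Halvorsen $73,175; Andrade $69,150; Petrov $64,000; Delacroix $60,525; Haddad $35,425. Sum = $350,300.
No rounding difference to absorb.

Okafor: $48,025 | Halvorsen: $73,175 | Andrade: $69,150 | Petrov: $64,000 | Delacroix: $60,525 | Haddad: $35,425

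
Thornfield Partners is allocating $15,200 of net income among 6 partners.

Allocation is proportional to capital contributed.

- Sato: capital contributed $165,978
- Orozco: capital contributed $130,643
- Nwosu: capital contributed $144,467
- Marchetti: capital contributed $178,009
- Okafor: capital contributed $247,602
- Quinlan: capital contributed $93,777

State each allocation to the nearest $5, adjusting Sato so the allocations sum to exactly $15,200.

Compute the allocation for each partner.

Combined capital contributed = 960,476.
Proportional shares: Sato 165,978/960,476 × $15,200 = 2,626.68; Orozco 130,643/960,476 × $15,200 = 2,067.49; Nwosu 144,467/960,476 × $15,200 = 2,286.26; Marchetti 178,009/960,476 × $15,200 = 2,817.08; Okafor 247,602/960,476 × $15,200 = 3,918.42; Quinlan 93,777/960,476 × $15,200 = 1,484.07.
Rounded to nearest $5: Sato $2,625; Orozco $2,065; Nwosu $2,285; Marchetti $2,815; Okafor $3,920; Quinlan $1,485. Sum = $15,195.
Difference $15,200 − $15,195 = +$5 applied to Sato: Sato becomes $2,630.

Sato: $2,630 · Orozco: $2,065 · Nwosu: $2,285 · Marchetti: $2,815 · Okafor: $3,920 · Quinlan: $1,485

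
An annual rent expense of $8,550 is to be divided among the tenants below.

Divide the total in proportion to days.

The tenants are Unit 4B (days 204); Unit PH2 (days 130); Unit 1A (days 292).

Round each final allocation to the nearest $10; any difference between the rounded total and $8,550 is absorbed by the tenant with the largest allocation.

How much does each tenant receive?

Total days = 626.
Unrounded shares: Unit 4B 204/626 × $8,550 = 2,786.26; Unit PH2 130/626 × $8,550 = 1,775.56; Unit 1A 292/626 × $8,550 = 3,988.18.
Rounded to nearest $10: Unit 4B $2,790; Unit PH2 $1,780; Unit 1A $3,990. Sum = $8,560.
Difference $8,550 − $8,560 = −$10 applied to largest allocation (Unit 1A): Unit 1A becomes $3,980.

Unit 4B: $2,790 | Unit PH2: $1,780 | Unit 1A: $3,980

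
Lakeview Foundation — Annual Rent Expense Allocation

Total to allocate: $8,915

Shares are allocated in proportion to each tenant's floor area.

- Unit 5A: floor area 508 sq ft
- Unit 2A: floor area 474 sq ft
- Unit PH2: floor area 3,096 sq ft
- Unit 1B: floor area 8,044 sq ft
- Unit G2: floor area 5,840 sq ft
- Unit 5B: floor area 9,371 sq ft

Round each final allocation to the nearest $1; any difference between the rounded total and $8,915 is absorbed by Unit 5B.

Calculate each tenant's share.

Unit 5A: $166 | Unit 2A: $155 | Unit PH2: $1,010 | Unit 1B: $2,624 | Unit G2: $1,905 | Unit 5B: $3,055

Combined floor area = 27,333.
Proportional shares: Unit 5A 508/27,333 × $8,915 = 165.69; Unit 2A 474/27,333 × $8,915 = 154.60; Unit PH2 3,096/27,333 × $8,915 = 1,009.80; Unit 1B 8,044/27,333 × $8,915 = 2,623.65; Unit G2 5,840/27,333 × $8,915 = 1,904.79; Unit 5B 9,371/27,333 × $8,915 = 3,056.47.
Rounded to nearest $1: Unit 5A $166; Unit 2A $155; Unit PH2 $1,010; Unit 1B $2,624; Unit G2 $1,905; Unit 5B $3,056. Sum = $8,916.
Difference $8,915 − $8,916 = −$1 applied to Unit 5B: Unit 5B becomes $3,055.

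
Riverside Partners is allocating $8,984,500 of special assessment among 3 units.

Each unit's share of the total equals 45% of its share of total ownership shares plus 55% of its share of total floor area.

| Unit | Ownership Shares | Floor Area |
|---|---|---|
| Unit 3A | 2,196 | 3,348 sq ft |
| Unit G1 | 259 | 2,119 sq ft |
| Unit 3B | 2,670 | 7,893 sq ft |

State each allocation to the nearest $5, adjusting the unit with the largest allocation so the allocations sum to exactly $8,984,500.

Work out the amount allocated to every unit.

Unit 3A: $2,970,715 | Unit G1: $988,075 | Unit 3B: $5,025,710

Ownership shares total 5,125; floor area total 13,360.
Combined weights (45% ownership shares + 55% floor area): Unit 3A 0.3306; Unit G1 0.1100; Unit 3B 0.5594.
Raw shares: Unit 3A 2,970,714.62; Unit G1 988,077.08; Unit 3B 5,025,708.30.
At nearest $5: Unit 3A $2,970,715; Unit G1 $988,075; Unit 3B $5,025,710. Sum = $8,984,500.
Sum already equals the total — no adjustment.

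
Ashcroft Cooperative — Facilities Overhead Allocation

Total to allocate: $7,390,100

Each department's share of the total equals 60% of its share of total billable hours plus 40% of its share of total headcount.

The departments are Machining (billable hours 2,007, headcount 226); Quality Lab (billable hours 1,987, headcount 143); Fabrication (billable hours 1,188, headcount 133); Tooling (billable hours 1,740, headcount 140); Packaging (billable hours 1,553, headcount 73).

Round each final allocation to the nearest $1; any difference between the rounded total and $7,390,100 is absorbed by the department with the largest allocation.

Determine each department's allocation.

Machining: $1,984,405 · Quality Lab: $1,630,792 · Fabrication: $1,171,418 · Tooling: $1,489,161 · Packaging: $1,114,324

Billable hours total 8,475; headcount total 715.
Composite weights (60% billable hours + 40% headcount): Machining 0.2685; Quality Lab 0.2207; Fabrication 0.1585; Tooling 0.2015; Packaging 0.1508.
Pro-rata amounts: Machining 1,984,404.89; Quality Lab 1,630,792.33; Fabrication 1,171,417.97; Tooling 1,489,160.72; Packaging 1,114,324.09.
Rounded to nearest $1: Machining $1,984,405; Quality Lab $1,630,792; Fabrication $1,171,418; Tooling $1,489,161; Packaging $1,114,324. Sum = $7,390,100.
Sum already equals the total — no adjustment.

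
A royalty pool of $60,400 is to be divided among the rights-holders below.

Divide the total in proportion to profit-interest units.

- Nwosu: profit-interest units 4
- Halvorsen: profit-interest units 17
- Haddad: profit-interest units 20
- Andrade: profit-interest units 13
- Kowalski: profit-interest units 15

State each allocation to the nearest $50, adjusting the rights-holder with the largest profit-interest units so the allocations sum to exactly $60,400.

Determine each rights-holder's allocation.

Nwosu: $3,500; Halvorsen: $14,900; Haddad: $17,450; Andrade: $11,400; Kowalski: $13,150

Sum of profit-interest units: 69.
Unrounded shares: Nwosu 4/69 × $60,400 = 3,501.45; Halvorsen 17/69 × $60,400 = 14,881.16; Haddad 20/69 × $60,400 = 17,507.25; Andrade 13/69 × $60,400 = 11,379.71; Kowalski 15/69 × $60,400 = 13,130.43.
After rounding ($50): Nwosu $3,500; Halvorsen $14,900; Haddad $17,500; Andrade $11,400; Kowalski $13,150. Sum = $60,450.
Difference $60,400 − $60,450 = −$50 applied to largest profit-interest units (Haddad): Haddad becomes $17,450.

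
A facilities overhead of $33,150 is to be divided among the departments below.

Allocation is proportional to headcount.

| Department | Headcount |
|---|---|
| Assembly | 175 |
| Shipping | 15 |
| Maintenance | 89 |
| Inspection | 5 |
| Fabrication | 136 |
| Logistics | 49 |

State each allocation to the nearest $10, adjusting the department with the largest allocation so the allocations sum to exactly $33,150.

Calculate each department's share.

Sum of headcount: 469.
Unrounded shares: Assembly 175/469 × $33,150 = 12,369.40; Shipping 15/469 × $33,150 = 1,060.23; Maintenance 89/469 × $33,150 = 6,290.72; Inspection 5/469 × $33,150 = 353.41; Fabrication 136/469 × $33,150 = 9,612.79; Logistics 49/469 × $33,150 = 3,463.43.
At nearest $10: Assembly $12,370; Shipping $1,060; Maintenance $6,290; Inspection $350; Fabrication $9,610; Logistics $3,460. Sum = $33,140.
Difference $33,150 − $33,140 = +$10 applied to largest allocation (Assembly): Assembly becomes $12,380.

Assembly: $12,380 | Shipping: $1,060 | Maintenance: $6,290 | Inspection: $350 | Fabrication: $9,610 | Logistics: $3,460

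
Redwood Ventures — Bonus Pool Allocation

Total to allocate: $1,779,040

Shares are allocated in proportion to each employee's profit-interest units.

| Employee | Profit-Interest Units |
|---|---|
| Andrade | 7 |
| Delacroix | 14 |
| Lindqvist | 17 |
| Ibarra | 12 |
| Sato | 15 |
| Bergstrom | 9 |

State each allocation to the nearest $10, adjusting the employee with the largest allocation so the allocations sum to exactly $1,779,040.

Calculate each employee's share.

Andrade: $168,290 · Delacroix: $336,580 · Lindqvist: $408,690 · Ibarra: $288,490 · Sato: $360,620 · Bergstrom: $216,370

Combined profit-interest units = 74.
Proportional shares: Andrade 7/74 × $1,779,040 = 168,287.57; Delacroix 14/74 × $1,779,040 = 336,575.14; Lindqvist 17/74 × $1,779,040 = 408,698.38; Ibarra 12/74 × $1,779,040 = 288,492.97; Sato 15/74 × $1,779,040 = 360,616.22; Bergstrom 9/74 × $1,779,040 = 216,369.73.
At nearest $10: Andrade $168,290; Delacroix $336,580; Lindqvist $408,700; Ibarra $288,490; Sato $360,620; Bergstrom $216,370. Sum = $1,779,050.
Difference $1,779,040 − $1,779,050 = −$10 applied to largest allocation (Lindqvist): Lindqvist becomes $408,690.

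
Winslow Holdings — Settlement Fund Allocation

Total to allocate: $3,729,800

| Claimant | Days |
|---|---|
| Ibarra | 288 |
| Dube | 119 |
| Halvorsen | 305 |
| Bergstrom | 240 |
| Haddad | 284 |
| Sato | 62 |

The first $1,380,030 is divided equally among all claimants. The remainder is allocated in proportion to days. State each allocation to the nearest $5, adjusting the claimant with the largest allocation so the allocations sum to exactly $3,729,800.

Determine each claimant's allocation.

First tranche $1,380,030 split equally: $230,005 each.
Remainder $2,349,770 by days (total 1,298): Ibarra 521,366.53 → $521,365; Dube 215,425.76 → $215,425; Halvorsen 552,141.64 → $552,140; Bergstrom 434,472.11 → $434,470; Haddad 514,125.33 → $514,125; Sato 112,238.63 → $112,240.
Rounding difference +$5 on remainder applied to Halvorsen.
Totals: Ibarra $230,005 + $521,365 = $751,370; Dube $230,005 + $215,425 = $445,430; Halvorsen $230,005 + $552,145 = $782,150; Bergstrom $230,005 + $434,470 = $664,475; Haddad $230,005 + $514,125 = $744,130; Sato $230,005 + $112,240 = $342,245.

Ibarra: $751,370 | Dube: $445,430 | Halvorsen: $782,150 | Bergstrom: $664,475 | Haddad: $744,130 | Sato: $342,245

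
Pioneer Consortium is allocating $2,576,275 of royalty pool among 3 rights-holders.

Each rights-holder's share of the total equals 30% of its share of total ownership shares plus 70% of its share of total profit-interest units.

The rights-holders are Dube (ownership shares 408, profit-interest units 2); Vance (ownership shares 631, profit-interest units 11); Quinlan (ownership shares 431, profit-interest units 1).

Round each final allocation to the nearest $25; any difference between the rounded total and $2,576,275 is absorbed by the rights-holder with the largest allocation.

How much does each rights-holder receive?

Ownership shares total 1,470; profit-interest units total 14.
Composite weights (30% ownership shares + 70% profit-interest units): Dube 0.1833; Vance 0.6788; Quinlan 0.1380.
Unrounded shares: Dube 472,141.83; Vance 1,748,712.38; Quinlan 355,420.80.
Rounded to nearest $25: Dube $472,150; Vance $1,748,700; Quinlan $355,425. Sum = $2,576,275.
Rounded total matches; no reconciliation needed.

Dube: $472,150 | Vance: $1,748,700 | Quinlan: $355,425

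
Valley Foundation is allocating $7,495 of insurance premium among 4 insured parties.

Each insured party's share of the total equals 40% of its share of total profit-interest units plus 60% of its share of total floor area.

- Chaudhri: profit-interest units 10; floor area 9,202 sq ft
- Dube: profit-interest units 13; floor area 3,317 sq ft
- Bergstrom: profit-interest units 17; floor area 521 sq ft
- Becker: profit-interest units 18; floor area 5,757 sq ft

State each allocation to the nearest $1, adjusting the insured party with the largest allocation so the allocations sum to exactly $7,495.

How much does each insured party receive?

Totals — profit-interest units 58, floor area 18,797.
Combined weights (40% profit-interest units + 60% floor area): Chaudhri 0.3627; Dube 0.1955; Bergstrom 0.1339; Becker 0.3079.
Pro-rata amounts: Chaudhri 2,718.39; Dube 1,465.53; Bergstrom 1,003.37; Becker 2,307.72.
Rounded to nearest $1: Chaudhri $2,718; Dube $1,466; Bergstrom $1,003; Becker $2,308. Sum = $7,495.
Rounded total matches; no reconciliation needed.

Chaudhri: $2,718 · Dube: $1,466 · Bergstrom: $1,003 · Becker: $2,308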